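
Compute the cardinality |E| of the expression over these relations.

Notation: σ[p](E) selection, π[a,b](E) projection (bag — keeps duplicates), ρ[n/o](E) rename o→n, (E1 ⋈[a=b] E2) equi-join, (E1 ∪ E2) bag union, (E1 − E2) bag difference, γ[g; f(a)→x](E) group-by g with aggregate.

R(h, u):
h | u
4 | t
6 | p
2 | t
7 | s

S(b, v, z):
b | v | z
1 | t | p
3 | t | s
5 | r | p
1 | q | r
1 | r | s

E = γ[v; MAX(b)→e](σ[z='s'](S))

Subexpression sizes:
  S → 5
  σ[z='s'](S) → 2
  γ[v; MAX(b)→e](σ[z='s'](S)) → 2

|E| = 2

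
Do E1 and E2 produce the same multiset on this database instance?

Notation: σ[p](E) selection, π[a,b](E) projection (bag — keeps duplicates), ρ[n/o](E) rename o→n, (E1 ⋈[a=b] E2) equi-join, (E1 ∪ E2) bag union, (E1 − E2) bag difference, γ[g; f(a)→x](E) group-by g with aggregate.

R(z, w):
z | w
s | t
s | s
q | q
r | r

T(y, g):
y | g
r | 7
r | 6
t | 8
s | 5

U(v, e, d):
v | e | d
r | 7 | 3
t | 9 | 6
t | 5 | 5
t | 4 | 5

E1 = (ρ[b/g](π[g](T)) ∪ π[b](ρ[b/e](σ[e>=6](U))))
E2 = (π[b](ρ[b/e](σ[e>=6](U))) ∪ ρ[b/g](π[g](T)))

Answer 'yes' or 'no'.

E1 stepwise |·|:
  T → 4
  π[g](T) → 4
  ρ[b/g](π[g](T)) → 4
  U → 4
  σ[e>=6](U) → 2
  ρ[b/e](σ[e>=6](U)) → 2
  π[b](ρ[b/e](σ[e>=6](U))) → 2
  (ρ[b/g](π[g](T)) ∪ π[b](ρ[b/e](σ[e>=6](U)))) → 6
E2 stepwise |·|:
  U → 4
  σ[e>=6](U) → 2
  ρ[b/e](σ[e>=6](U)) → 2
  π[b](ρ[b/e](σ[e>=6](U))) → 2
  T → 4
  π[g](T) → 4
  ρ[b/g](π[g](T)) → 4
  (π[b](ρ[b/e](σ[e>=6](U))) ∪ ρ[b/g](π[g](T))) → 6

E1 and E2 produce the same multiset:
b
5
6
7
7
8
9

yes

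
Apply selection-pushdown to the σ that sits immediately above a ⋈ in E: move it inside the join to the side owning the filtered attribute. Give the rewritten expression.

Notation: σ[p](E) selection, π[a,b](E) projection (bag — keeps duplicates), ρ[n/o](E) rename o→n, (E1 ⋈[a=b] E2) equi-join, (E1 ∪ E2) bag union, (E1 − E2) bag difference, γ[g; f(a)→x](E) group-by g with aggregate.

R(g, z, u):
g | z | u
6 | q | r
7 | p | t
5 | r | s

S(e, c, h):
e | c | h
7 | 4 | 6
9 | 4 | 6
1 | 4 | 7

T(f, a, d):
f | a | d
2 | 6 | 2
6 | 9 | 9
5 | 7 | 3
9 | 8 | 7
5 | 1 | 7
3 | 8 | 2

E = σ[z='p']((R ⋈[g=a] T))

σ filters on z, owned by the left side.
E' = (σ[z='p'](R) ⋈[g=a] T)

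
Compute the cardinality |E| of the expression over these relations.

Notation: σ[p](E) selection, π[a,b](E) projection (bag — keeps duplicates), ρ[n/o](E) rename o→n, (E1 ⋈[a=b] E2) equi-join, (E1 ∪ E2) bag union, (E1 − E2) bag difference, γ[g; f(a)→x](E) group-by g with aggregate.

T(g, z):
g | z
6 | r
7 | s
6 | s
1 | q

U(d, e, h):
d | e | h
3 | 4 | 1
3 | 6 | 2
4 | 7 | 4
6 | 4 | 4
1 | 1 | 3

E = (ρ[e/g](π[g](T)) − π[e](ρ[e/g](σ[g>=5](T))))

Stepwise |·|:
  T → 4
  π[g](T) → 4
  ρ[e/g](π[g](T)) → 4
  T → 4
  σ[g>=5](T) → 3
  ρ[e/g](σ[g>=5](T)) → 3
  π[e](ρ[e/g](σ[g>=5](T))) → 3
  (ρ[e/g](π[g](T)) − π[e](ρ[e/g](σ[g>=5](T)))) → 1

|E| = 1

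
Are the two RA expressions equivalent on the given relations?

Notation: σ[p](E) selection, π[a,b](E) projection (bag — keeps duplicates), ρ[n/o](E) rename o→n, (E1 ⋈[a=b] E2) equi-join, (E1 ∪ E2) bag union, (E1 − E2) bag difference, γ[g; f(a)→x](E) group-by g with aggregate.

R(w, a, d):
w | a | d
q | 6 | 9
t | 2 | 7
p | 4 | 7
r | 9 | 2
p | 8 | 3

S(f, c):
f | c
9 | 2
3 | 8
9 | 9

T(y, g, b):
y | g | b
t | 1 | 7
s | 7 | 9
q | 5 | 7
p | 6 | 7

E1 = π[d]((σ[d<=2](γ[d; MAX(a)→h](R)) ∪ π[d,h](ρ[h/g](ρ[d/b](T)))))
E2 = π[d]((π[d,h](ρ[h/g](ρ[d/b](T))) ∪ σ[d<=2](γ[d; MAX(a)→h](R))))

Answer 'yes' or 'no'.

E1 row counts bottom-up:
  R → 5
  γ[d; MAX(a)→h](R) → 4
  σ[d<=2](γ[d; MAX(a)→h](R)) → 1
  T → 4
  ρ[d/b](T) → 4
  ρ[h/g](ρ[d/b](T)) → 4
  π[d,h](ρ[h/g](ρ[d/b](T))) → 4
  (σ[d<=2](γ[d; MAX(a)→h](R)) ∪ π[d,h](ρ[h/g](ρ[d/b](T)))) → 5
  π[d]((σ[d<=2](γ[d; MAX(a)→h](R)) ∪ π[d,h](ρ[h/g](ρ[d/b](T))))) → 5
E2 row counts bottom-up:
  T → 4
  ρ[d/b](T) → 4
  ρ[h/g](ρ[d/b](T)) → 4
  π[d,h](ρ[h/g](ρ[d/b](T))) → 4
  R → 5
  γ[d; MAX(a)→h](R) → 4
  σ[d<=2](γ[d; MAX(a)→h](R)) → 1
  (π[d,h](ρ[h/g](ρ[d/b](T))) ∪ σ[d<=2](γ[d; MAX(a)→h](R))) → 5
  π[d]((π[d,h](ρ[h/g](ρ[d/b](T))) ∪ σ[d<=2](γ[d; MAX(a)→h](R)))) → 5

E1 and E2 produce the same multiset:
d
2
7
7
7
9

yes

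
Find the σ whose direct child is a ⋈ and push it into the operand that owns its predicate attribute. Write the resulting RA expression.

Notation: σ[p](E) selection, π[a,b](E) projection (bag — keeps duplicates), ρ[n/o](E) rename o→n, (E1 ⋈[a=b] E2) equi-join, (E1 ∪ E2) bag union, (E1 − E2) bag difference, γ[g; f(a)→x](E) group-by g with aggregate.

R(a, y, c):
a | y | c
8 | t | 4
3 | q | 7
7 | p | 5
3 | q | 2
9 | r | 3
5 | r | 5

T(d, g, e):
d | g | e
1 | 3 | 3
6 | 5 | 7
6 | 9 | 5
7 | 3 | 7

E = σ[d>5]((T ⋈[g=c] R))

σ filters on d, owned by the left side.
E' = (σ[d>5](T) ⋈[g=c] R)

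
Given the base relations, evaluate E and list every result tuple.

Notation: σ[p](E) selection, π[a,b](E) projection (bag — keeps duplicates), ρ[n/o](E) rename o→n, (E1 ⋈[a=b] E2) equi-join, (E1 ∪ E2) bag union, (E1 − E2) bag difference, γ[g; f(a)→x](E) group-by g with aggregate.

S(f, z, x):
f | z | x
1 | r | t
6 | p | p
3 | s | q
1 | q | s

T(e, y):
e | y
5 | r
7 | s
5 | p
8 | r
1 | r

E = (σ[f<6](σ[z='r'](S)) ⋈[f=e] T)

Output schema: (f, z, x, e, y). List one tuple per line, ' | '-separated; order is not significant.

Row counts bottom-up:
  S → 4
  σ[z='r'](S) → 1
  σ[f<6](σ[z='r'](S)) → 1
  T → 5
  (σ[f<6](σ[z='r'](S)) ⋈[f=e] T) → 1

== RESULT ==
f | z | x | e | y
1 | r | t | 1 | r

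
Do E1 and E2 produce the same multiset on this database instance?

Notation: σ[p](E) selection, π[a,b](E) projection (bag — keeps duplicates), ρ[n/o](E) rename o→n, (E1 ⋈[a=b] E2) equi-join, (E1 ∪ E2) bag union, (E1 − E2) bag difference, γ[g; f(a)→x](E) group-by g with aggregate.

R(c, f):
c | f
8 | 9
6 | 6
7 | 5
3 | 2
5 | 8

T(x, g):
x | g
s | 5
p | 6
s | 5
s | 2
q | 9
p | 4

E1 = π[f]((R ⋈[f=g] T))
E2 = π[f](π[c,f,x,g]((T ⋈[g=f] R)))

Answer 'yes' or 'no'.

E1 stepwise |·|:
  R → 5
  T → 6
  (R ⋈[f=g] T) → 5
  π[f]((R ⋈[f=g] T)) → 5
E2 stepwise |·|:
  T → 6
  R → 5
  (T ⋈[g=f] R) → 5
  π[c,f,x,g]((T ⋈[g=f] R)) → 5
  π[f](π[c,f,x,g]((T ⋈[g=f] R))) → 5

E1 and E2 produce the same multiset:
f
2
5
5
6
9

yes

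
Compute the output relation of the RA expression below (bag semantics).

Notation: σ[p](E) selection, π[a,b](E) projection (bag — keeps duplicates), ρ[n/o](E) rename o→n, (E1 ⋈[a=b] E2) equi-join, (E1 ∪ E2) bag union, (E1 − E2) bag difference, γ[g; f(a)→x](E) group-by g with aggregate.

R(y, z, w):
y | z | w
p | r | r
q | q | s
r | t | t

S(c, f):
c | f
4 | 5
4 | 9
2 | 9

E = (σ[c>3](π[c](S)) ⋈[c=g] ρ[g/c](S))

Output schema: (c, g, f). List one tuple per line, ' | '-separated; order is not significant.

Stepwise |·|:
  S → 3
  π[c](S) → 3
  σ[c>3](π[c](S)) → 2
  S → 3
  ρ[g/c](S) → 3
  (σ[c>3](π[c](S)) ⋈[c=g] ρ[g/c](S)) → 4

== RESULT ==
c | g | f
4 | 4 | 5
4 | 4 | 5
4 | 4 | 9
4 | 4 | 9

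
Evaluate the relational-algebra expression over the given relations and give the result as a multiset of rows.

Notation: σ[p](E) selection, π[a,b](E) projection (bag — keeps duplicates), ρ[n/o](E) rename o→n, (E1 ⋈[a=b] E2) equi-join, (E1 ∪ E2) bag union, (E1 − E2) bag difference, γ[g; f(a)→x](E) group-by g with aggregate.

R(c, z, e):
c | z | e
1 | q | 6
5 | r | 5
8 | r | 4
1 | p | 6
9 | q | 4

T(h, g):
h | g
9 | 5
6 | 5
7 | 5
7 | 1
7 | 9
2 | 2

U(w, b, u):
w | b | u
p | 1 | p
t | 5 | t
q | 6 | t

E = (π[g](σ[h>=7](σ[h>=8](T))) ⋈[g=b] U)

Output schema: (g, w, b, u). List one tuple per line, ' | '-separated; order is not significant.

Row counts bottom-up:
  T → 6
  σ[h>=8](T) → 1
  σ[h>=7](σ[h>=8](T)) → 1
  π[g](σ[h>=7](σ[h>=8](T))) → 1
  U → 3
  (π[g](σ[h>=7](σ[h>=8](T))) ⋈[g=b] U) → 1

== RESULT ==
g | w | b | u
5 | t | 5 | t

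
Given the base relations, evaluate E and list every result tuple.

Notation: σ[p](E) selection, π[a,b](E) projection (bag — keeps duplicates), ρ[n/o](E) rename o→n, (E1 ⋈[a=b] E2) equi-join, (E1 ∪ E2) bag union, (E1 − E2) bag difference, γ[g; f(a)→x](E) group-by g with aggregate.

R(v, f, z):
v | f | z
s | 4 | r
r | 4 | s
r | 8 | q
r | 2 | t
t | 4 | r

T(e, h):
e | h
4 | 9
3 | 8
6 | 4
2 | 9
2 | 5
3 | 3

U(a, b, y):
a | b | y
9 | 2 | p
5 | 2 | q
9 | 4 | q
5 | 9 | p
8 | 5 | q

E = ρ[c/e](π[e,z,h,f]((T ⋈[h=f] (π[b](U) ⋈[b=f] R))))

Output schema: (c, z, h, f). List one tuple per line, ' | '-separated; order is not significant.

Per-node cardinality:
  T → 6
  U → 5
  π[b](U) → 5
  R → 5
  (π[b](U) ⋈[b=f] R) → 5
  (T ⋈[h=f] (π[b](U) ⋈[b=f] R)) → 3
  π[e,z,h,f]((T ⋈[h=f] (π[b](U) ⋈[b=f] R))) → 3
  ρ[c/e](π[e,z,h,f]((T ⋈[h=f] (π[b](U) ⋈[b=f] R)))) → 3

== RESULT ==
c | z | h | f
6 | r | 4 | 4
6 | r | 4 | 4
6 | s | 4 | 4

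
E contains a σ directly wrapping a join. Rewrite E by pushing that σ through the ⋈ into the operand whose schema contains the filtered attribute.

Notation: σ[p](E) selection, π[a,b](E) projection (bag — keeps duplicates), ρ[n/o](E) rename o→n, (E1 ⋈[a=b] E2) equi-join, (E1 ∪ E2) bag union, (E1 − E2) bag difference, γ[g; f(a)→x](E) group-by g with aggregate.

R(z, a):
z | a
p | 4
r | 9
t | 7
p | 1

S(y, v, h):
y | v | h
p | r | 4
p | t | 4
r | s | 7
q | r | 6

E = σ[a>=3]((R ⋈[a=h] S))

σ filters on a, owned by the left side.
E' = (σ[a>=3](R) ⋈[a=h] S)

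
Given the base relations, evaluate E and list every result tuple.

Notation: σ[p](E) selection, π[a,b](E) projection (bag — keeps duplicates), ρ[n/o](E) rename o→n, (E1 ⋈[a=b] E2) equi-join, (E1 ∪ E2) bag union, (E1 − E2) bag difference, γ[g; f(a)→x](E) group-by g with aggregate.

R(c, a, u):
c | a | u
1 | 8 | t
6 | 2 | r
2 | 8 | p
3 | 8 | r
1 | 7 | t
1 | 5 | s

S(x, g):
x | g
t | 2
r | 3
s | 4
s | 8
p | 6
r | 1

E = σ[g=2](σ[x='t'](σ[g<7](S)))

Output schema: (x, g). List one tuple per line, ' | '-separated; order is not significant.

Row counts bottom-up:
  S → 6
  σ[g<7](S) → 5
  σ[x='t'](σ[g<7](S)) → 1
  σ[g=2](σ[x='t'](σ[g<7](S))) → 1

== RESULT ==
x | g
t | 2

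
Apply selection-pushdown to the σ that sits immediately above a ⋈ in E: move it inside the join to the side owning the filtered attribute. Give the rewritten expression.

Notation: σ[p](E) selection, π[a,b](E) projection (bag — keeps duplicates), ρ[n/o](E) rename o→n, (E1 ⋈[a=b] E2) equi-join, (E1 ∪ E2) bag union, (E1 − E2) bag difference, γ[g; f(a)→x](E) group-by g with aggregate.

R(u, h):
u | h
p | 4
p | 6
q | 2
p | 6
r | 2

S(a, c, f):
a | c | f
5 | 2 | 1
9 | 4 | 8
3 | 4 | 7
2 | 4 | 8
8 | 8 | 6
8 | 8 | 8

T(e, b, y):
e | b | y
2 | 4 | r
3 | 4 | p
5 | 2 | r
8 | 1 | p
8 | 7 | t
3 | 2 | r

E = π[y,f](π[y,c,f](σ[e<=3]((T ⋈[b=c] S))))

σ filters on e, owned by the left side.
E' = π[y,f](π[y,c,f]((σ[e<=3](T) ⋈[b=c] S)))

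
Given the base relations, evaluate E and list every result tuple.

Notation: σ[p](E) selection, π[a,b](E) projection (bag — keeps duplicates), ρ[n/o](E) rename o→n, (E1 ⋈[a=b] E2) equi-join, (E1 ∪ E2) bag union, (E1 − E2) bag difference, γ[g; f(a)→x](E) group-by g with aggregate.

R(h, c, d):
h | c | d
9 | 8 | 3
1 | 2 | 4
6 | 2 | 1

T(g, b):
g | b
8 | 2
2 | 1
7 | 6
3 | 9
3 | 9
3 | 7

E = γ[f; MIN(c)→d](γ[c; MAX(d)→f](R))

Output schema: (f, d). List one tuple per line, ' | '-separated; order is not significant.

Subexpression sizes:
  R → 3
  γ[c; MAX(d)→f](R) → 2
  γ[f; MIN(c)→d](γ[c; MAX(d)→f](R)) → 2

== RESULT ==
f | d
3 | 8
4 | 2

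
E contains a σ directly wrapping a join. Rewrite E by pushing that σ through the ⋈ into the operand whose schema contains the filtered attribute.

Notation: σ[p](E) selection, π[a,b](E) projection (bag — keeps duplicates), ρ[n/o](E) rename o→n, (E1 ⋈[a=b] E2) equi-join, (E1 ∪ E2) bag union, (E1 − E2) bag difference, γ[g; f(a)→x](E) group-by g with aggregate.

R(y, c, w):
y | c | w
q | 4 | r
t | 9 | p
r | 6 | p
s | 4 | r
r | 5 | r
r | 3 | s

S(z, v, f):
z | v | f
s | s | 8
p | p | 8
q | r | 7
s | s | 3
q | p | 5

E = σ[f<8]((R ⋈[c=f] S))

σ filters on f, owned by the right side.
E' = (R ⋈[c=f] σ[f<8](S))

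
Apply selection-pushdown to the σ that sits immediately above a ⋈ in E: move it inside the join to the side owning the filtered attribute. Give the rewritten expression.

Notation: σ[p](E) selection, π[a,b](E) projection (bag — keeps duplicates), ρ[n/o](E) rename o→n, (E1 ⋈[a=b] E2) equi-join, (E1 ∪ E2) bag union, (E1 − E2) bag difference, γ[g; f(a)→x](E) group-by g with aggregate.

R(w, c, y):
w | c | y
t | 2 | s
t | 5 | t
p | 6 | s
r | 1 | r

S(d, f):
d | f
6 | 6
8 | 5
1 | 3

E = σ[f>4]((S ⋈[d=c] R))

σ filters on f, owned by the left side.
E' = (σ[f>4](S) ⋈[d=c] R)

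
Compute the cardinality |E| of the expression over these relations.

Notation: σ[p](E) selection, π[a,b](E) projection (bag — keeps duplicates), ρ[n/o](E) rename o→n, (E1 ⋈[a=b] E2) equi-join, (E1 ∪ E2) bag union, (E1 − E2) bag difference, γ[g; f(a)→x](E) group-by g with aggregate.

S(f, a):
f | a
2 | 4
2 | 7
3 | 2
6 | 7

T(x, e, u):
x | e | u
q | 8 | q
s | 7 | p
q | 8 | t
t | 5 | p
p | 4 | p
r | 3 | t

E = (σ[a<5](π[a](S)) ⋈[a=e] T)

Per-node cardinality:
  S → 4
  π[a](S) → 4
  σ[a<5](π[a](S)) → 2
  T → 6
  (σ[a<5](π[a](S)) ⋈[a=e] T) → 1

|E| = 1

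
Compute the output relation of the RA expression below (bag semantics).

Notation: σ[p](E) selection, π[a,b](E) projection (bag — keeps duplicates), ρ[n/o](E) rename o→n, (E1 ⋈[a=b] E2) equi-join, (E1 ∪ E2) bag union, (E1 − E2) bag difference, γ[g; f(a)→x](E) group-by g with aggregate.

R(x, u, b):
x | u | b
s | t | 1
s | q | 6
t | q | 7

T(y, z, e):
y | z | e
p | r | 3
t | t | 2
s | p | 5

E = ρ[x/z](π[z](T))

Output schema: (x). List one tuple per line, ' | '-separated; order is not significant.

Subexpression sizes:
  T → 3
  π[z](T) → 3
  ρ[x/z](π[z](T)) → 3

== RESULT ==
x
p
r
t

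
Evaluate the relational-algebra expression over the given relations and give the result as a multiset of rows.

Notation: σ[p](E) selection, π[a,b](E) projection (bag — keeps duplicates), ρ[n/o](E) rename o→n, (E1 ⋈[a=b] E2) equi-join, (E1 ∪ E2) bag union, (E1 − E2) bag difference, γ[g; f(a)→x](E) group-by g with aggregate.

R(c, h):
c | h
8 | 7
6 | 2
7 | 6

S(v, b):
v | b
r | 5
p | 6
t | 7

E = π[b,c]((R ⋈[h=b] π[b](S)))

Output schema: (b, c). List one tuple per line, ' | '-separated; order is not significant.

Per-node cardinality:
  R → 3
  S → 3
  π[b](S) → 3
  (R ⋈[h=b] π[b](S)) → 2
  π[b,c]((R ⋈[h=b] π[b](S))) → 2

== RESULT ==
b | c
6 | 7
7 | 8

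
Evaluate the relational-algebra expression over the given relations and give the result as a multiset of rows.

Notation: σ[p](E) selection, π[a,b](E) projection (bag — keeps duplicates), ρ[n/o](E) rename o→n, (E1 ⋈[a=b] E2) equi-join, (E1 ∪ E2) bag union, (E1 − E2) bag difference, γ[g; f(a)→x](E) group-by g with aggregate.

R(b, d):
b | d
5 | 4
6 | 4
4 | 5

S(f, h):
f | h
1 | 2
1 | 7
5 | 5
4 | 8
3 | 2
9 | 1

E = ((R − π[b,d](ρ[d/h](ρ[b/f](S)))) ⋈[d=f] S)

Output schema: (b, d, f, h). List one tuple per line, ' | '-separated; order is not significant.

Row counts bottom-up:
  R → 3
  S → 6
  ρ[b/f](S) → 6
  ρ[d/h](ρ[b/f](S)) → 6
  π[b,d](ρ[d/h](ρ[b/f](S))) → 6
  (R − π[b,d](ρ[d/h](ρ[b/f](S)))) → 3
  S → 6
  ((R − π[b,d](ρ[d/h](ρ[b/f](S)))) ⋈[d=f] S) → 3

== RESULT ==
b | d | f | h
4 | 5 | 5 | 5
5 | 4 | 4 | 8
6 | 4 | 4 | 8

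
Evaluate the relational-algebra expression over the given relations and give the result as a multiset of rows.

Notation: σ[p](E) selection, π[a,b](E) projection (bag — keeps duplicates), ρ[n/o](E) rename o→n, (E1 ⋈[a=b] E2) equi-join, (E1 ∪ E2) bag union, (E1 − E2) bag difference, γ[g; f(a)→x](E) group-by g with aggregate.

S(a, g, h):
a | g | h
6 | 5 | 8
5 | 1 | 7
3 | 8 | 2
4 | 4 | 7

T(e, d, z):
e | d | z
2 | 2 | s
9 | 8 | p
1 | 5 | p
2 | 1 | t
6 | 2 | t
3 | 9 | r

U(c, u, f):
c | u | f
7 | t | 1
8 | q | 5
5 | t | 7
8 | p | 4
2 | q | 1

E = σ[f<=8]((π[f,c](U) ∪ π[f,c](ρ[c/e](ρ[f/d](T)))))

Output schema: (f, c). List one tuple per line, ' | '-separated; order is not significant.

Row counts bottom-up:
  U → 5
  π[f,c](U) → 5
  T → 6
  ρ[f/d](T) → 6
  ρ[c/e](ρ[f/d](T)) → 6
  π[f,c](ρ[c/e](ρ[f/d](T))) → 6
  (π[f,c](U) ∪ π[f,c](ρ[c/e](ρ[f/d](T)))) → 11
  σ[f<=8]((π[f,c](U) ∪ π[f,c](ρ[c/e](ρ[f/d](T))))) → 10

== RESULT ==
f | c
1 | 2
1 | 2
1 | 7
2 | 2
2 | 6
4 | 8
5 | 1
5 | 8
7 | 5
8 | 9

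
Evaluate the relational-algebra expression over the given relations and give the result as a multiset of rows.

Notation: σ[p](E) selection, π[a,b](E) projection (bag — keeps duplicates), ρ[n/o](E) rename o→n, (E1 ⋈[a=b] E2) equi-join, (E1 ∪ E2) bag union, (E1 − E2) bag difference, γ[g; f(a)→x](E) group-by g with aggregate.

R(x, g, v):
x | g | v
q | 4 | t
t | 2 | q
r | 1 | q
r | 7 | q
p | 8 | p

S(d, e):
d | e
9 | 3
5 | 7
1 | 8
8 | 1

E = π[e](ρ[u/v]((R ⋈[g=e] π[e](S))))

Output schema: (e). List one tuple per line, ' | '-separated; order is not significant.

Row counts bottom-up:
  R → 5
  S → 4
  π[e](S) → 4
  (R ⋈[g=e] π[e](S)) → 3
  ρ[u/v]((R ⋈[g=e] π[e](S))) → 3
  π[e](ρ[u/v]((R ⋈[g=e] π[e](S)))) → 3

== RESULT ==
e
1
7
8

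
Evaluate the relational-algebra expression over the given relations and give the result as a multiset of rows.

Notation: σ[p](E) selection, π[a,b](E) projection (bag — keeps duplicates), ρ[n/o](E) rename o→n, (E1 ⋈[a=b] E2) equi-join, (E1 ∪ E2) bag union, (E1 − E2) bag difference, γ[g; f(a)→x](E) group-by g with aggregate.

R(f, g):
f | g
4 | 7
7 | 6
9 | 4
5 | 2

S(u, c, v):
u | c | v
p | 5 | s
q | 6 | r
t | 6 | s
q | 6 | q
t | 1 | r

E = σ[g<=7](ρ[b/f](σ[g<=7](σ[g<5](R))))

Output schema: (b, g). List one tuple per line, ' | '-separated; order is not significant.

Per-node cardinality:
  R → 4
  σ[g<5](R) → 2
  σ[g<=7](σ[g<5](R)) → 2
  ρ[b/f](σ[g<=7](σ[g<5](R))) → 2
  σ[g<=7](ρ[b/f](σ[g<=7](σ[g<5](R)))) → 2

== RESULT ==
b | g
5 | 2
9 | 4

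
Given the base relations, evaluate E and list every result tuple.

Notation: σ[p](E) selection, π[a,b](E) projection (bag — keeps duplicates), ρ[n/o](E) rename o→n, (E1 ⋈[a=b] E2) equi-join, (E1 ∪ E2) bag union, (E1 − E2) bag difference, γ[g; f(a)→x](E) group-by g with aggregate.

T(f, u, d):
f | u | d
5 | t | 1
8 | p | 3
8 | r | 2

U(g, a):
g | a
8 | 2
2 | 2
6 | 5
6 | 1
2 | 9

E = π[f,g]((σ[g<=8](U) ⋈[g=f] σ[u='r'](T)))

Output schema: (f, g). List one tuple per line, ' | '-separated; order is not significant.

Per-node cardinality:
  U → 5
  σ[g<=8](U) → 5
  T → 3
  σ[u='r'](T) → 1
  (σ[g<=8](U) ⋈[g=f] σ[u='r'](T)) → 1
  π[f,g]((σ[g<=8](U) ⋈[g=f] σ[u='r'](T))) → 1

== RESULT ==
f | g
8 | 8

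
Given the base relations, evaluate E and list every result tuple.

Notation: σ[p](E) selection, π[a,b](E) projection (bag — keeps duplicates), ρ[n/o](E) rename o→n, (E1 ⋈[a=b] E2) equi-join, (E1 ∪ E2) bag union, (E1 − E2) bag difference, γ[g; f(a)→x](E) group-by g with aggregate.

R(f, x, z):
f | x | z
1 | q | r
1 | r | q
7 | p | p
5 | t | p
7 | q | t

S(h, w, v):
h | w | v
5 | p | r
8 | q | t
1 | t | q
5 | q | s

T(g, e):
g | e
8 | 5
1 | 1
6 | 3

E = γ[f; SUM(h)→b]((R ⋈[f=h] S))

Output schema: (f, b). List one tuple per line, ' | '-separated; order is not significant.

Per-node cardinality:
  R → 5
  S → 4
  (R ⋈[f=h] S) → 4
  γ[f; SUM(h)→b]((R ⋈[f=h] S)) → 2

== RESULT ==
f | b
1 | 2
5 | 10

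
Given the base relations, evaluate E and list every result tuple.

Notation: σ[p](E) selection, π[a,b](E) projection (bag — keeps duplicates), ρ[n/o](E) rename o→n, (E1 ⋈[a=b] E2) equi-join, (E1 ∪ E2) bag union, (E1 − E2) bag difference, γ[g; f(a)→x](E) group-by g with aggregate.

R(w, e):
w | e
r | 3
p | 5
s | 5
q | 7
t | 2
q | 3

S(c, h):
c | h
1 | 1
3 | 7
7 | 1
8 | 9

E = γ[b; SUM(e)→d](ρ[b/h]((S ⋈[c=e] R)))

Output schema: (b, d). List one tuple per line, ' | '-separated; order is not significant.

Row counts bottom-up:
  S → 4
  R → 6
  (S ⋈[c=e] R) → 3
  ρ[b/h]((S ⋈[c=e] R)) → 3
  γ[b; SUM(e)→d](ρ[b/h]((S ⋈[c=e] R))) → 2

== RESULT ==
b | d
1 | 7
7 | 6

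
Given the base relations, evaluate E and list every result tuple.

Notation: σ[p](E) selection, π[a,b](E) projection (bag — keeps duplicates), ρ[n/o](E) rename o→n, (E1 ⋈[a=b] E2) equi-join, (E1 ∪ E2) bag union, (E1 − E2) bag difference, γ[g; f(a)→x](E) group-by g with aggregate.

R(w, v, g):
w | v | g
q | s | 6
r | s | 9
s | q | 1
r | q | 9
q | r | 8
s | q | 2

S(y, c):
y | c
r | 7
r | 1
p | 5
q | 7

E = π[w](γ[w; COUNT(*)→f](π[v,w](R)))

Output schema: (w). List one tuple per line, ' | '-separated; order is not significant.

Stepwise |·|:
  R → 6
  π[v,w](R) → 6
  γ[w; COUNT(*)→f](π[v,w](R)) → 3
  π[w](γ[w; COUNT(*)→f](π[v,w](R))) → 3

== RESULT ==
w
q
r
s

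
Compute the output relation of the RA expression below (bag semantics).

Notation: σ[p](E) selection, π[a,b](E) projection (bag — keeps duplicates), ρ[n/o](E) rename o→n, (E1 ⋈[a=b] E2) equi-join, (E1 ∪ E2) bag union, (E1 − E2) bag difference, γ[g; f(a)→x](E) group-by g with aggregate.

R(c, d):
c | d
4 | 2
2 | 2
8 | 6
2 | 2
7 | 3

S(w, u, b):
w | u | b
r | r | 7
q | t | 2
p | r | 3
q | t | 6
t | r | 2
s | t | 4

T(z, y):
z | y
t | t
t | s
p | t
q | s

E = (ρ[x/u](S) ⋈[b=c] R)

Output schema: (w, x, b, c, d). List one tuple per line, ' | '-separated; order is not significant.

Per-node cardinality:
  S → 6
  ρ[x/u](S) → 6
  R → 5
  (ρ[x/u](S) ⋈[b=c] R) → 6

== RESULT ==
w | x | b | c | d
q | t | 2 | 2 | 2
q | t | 2 | 2 | 2
r | r | 7 | 7 | 3
s | t | 4 | 4 | 2
t | r | 2 | 2 | 2
t | r | 2 | 2 | 2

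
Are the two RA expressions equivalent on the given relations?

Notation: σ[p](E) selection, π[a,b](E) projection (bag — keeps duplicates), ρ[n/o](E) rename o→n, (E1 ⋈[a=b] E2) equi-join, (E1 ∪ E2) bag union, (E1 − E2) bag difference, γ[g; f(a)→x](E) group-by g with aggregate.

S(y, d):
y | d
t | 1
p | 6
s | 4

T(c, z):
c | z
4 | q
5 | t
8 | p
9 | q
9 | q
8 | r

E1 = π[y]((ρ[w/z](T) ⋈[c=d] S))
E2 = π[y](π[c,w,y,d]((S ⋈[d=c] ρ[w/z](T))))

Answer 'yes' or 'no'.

E1 row counts bottom-up:
  T → 6
  ρ[w/z](T) → 6
  S → 3
  (ρ[w/z](T) ⋈[c=d] S) → 1
  π[y]((ρ[w/z](T) ⋈[c=d] S)) → 1
E2 row counts bottom-up:
  S → 3
  T → 6
  ρ[w/z](T) → 6
  (S ⋈[d=c] ρ[w/z](T)) → 1
  π[c,w,y,d]((S ⋈[d=c] ρ[w/z](T))) → 1
  π[y](π[c,w,y,d]((S ⋈[d=c] ρ[w/z](T)))) → 1

E1 and E2 produce the same multiset:
y
s

yes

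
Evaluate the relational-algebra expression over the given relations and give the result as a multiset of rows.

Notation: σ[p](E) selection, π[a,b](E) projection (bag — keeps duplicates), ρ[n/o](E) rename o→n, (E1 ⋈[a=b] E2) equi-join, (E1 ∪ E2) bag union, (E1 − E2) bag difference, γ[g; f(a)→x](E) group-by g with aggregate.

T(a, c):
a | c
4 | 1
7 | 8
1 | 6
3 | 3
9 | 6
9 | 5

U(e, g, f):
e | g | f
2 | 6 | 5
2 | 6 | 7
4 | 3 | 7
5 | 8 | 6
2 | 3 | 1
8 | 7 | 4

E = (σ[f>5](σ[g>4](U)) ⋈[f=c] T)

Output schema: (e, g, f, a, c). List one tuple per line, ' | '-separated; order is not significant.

Row counts bottom-up:
  U → 6
  σ[g>4](U) → 4
  σ[f>5](σ[g>4](U)) → 2
  T → 6
  (σ[f>5](σ[g>4](U)) ⋈[f=c] T) → 2

== RESULT ==
e | g | f | a | c
5 | 8 | 6 | 1 | 6
5 | 8 | 6 | 9 | 6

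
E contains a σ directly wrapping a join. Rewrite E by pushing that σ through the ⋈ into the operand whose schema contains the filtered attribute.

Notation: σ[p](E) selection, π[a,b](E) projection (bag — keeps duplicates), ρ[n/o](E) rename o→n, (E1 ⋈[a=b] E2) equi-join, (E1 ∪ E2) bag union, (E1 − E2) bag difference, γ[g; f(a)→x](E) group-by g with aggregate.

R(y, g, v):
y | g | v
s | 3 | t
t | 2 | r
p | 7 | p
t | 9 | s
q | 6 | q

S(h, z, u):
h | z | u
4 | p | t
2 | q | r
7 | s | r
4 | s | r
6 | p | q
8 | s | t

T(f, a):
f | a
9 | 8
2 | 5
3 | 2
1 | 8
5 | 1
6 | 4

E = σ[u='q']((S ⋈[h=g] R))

σ filters on u, owned by the left side.
E' = (σ[u='q'](S) ⋈[h=g] R)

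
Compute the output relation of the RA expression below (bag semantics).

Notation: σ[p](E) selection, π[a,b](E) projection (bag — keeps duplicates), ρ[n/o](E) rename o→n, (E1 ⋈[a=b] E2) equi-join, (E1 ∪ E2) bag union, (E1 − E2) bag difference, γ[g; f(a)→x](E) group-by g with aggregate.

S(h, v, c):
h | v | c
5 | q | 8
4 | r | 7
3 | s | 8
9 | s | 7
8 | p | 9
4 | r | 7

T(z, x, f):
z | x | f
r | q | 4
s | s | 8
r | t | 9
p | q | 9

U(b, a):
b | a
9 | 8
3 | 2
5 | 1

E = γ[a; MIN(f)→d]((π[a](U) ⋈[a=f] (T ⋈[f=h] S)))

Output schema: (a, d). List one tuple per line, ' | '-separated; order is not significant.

Per-node cardinality:
  U → 3
  π[a](U) → 3
  T → 4
  S → 6
  (T ⋈[f=h] S) → 5
  (π[a](U) ⋈[a=f] (T ⋈[f=h] S)) → 1
  γ[a; MIN(f)→d]((π[a](U) ⋈[a=f] (T ⋈[f=h] S))) → 1

== RESULT ==
a | d
8 | 8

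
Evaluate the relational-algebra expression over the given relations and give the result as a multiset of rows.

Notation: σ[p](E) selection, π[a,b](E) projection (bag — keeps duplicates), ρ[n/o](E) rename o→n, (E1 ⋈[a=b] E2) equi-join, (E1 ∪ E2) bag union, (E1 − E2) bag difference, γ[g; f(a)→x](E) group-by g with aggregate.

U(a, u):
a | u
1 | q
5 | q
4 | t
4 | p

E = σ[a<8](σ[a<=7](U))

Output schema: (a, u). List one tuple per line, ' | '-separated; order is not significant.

Subexpression sizes:
  U → 4
  σ[a<=7](U) → 4
  σ[a<8](σ[a<=7](U)) → 4

== RESULT ==
a | u
1 | q
4 | p
4 | t
5 | q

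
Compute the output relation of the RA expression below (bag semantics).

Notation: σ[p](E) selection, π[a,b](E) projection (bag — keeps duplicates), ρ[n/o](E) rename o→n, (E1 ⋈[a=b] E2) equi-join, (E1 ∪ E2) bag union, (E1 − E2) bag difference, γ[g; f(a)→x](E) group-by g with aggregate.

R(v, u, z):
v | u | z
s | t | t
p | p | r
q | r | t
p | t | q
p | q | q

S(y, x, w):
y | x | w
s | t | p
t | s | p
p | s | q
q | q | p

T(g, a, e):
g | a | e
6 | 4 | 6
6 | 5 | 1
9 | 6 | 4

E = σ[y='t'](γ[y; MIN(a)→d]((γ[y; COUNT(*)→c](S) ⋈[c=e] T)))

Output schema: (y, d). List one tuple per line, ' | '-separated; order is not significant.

Per-node cardinality:
  S → 4
  γ[y; COUNT(*)→c](S) → 4
  T → 3
  (γ[y; COUNT(*)→c](S) ⋈[c=e] T) → 4
  γ[y; MIN(a)→d]((γ[y; COUNT(*)→c](S) ⋈[c=e] T)) → 4
  σ[y='t'](γ[y; MIN(a)→d]((γ[y; COUNT(*)→c](S) ⋈[c=e] T))) → 1

== RESULT ==
y | d
t | 5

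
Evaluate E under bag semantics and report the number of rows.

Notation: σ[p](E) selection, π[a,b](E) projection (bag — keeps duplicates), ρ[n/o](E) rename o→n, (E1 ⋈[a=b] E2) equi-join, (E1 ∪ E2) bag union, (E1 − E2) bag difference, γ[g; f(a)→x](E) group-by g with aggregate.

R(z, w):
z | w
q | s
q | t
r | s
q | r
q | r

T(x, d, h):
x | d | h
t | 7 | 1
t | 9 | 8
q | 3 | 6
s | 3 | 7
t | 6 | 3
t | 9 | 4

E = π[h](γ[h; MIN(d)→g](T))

Per-node cardinality:
  T → 6
  γ[h; MIN(d)→g](T) → 6
  π[h](γ[h; MIN(d)→g](T)) → 6

|E| = 6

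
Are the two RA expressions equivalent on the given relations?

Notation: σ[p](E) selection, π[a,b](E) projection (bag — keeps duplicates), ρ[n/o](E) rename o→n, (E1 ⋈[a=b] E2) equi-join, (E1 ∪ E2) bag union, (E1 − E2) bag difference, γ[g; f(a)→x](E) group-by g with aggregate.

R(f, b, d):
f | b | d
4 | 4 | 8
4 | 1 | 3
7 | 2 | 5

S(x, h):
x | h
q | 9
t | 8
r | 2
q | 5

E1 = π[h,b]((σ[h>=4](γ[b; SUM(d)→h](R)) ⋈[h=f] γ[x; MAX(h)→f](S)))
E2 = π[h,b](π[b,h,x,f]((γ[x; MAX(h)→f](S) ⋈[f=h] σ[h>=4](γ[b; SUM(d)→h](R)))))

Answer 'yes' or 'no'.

E1 stepwise |·|:
  R → 3
  γ[b; SUM(d)→h](R) → 3
  σ[h>=4](γ[b; SUM(d)→h](R)) → 2
  S → 4
  γ[x; MAX(h)→f](S) → 3
  (σ[h>=4](γ[b; SUM(d)→h](R)) ⋈[h=f] γ[x; MAX(h)→f](S)) → 1
  π[h,b]((σ[h>=4](γ[b; SUM(d)→h](R)) ⋈[h=f] γ[x; MAX(h)→f](S))) → 1
E2 stepwise |·|:
  S → 4
  γ[x; MAX(h)→f](S) → 3
  R → 3
  γ[b; SUM(d)→h](R) → 3
  σ[h>=4](γ[b; SUM(d)→h](R)) → 2
  (γ[x; MAX(h)→f](S) ⋈[f=h] σ[h>=4](γ[b; SUM(d)→h](R))) → 1
  π[b,h,x,f]((γ[x; MAX(h)→f](S) ⋈[f=h] σ[h>=4](γ[b; SUM(d)→h](R)))) → 1
  π[h,b](π[b,h,x,f]((γ[x; MAX(h)→f](S) ⋈[f=h] σ[h>=4](γ[b; SUM(d)→h](R))))) → 1

E1 and E2 produce the same multiset:
h | b
8 | 4

yes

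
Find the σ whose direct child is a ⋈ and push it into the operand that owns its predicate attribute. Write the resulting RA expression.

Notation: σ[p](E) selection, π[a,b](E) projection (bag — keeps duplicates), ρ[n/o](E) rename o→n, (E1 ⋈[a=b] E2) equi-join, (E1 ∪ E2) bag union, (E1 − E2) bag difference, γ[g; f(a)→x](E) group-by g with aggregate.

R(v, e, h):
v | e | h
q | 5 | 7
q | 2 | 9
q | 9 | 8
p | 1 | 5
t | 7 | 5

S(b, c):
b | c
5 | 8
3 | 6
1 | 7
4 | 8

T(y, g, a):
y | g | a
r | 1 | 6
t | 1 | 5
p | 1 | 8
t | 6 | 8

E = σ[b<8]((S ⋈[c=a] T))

σ filters on b, owned by the left side.
E' = (σ[b<8](S) ⋈[c=a] T)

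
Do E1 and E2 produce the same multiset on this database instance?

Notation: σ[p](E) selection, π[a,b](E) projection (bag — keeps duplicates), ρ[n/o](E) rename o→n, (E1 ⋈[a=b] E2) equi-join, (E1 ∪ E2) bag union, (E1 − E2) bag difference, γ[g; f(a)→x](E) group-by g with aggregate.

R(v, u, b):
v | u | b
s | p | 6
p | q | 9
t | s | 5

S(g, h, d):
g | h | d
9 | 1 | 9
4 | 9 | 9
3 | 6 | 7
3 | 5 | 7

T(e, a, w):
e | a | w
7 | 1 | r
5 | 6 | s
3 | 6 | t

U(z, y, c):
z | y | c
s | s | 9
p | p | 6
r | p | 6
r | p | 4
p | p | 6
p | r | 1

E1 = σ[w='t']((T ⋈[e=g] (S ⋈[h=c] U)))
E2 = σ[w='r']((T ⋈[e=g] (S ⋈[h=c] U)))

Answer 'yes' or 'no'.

E1 subexpression sizes:
  T → 3
  S → 4
  U → 6
  (S ⋈[h=c] U) → 5
  (T ⋈[e=g] (S ⋈[h=c] U)) → 3
  σ[w='t']((T ⋈[e=g] (S ⋈[h=c] U))) → 3
E2 subexpression sizes:
  T → 3
  S → 4
  U → 6
  (S ⋈[h=c] U) → 5
  (T ⋈[e=g] (S ⋈[h=c] U)) → 3
  σ[w='r']((T ⋈[e=g] (S ⋈[h=c] U))) → 0

E1 result:
e | a | w | g | h | d | z | y | c
3 | 6 | t | 3 | 6 | 7 | p | p | 6
3 | 6 | t | 3 | 6 | 7 | p | p | 6
3 | 6 | t | 3 | 6 | 7 | r | p | 6
E2 result:
e | a | w | g | h | d | z | y | c
(0 rows)
Witness: (3, 6, 't', 3, 6, 7, 'p', 'p', 6) appears 2× in E1 but 0× in E2.

no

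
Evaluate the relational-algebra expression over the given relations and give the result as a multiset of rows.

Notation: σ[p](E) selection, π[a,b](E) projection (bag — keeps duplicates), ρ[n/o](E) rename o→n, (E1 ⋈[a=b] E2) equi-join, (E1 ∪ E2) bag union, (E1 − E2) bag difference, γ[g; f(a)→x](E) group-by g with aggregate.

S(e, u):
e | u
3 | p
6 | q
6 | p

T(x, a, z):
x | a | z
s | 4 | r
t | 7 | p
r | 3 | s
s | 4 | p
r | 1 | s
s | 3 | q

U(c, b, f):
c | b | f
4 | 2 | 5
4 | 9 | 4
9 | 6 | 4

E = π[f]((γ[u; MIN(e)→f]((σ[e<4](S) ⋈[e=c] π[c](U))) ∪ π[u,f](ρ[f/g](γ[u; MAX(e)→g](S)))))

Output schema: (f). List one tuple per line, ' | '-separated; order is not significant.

Row counts bottom-up:
  S → 3
  σ[e<4](S) → 1
  U → 3
  π[c](U) → 3
  (σ[e<4](S) ⋈[e=c] π[c](U)) → 0
  γ[u; MIN(e)→f]((σ[e<4](S) ⋈[e=c] π[c](U))) → 0
  S → 3
  γ[u; MAX(e)→g](S) → 2
  ρ[f/g](γ[u; MAX(e)→g](S)) → 2
  π[u,f](ρ[f/g](γ[u; MAX(e)→g](S))) → 2
  (γ[u; MIN(e)→f]((σ[e<4](S) ⋈[e=c] π[c](U))) ∪ π[u,f](ρ[f/g](γ[u; MAX(e)→g](S)))) → 2
  π[f]((γ[u; MIN(e)→f]((σ[e<4](S) ⋈[e=c] π[c](U))) ∪ π[u,f](ρ[f/g](γ[u; MAX(e)→g](S))))) → 2

== RESULT ==
f
6
6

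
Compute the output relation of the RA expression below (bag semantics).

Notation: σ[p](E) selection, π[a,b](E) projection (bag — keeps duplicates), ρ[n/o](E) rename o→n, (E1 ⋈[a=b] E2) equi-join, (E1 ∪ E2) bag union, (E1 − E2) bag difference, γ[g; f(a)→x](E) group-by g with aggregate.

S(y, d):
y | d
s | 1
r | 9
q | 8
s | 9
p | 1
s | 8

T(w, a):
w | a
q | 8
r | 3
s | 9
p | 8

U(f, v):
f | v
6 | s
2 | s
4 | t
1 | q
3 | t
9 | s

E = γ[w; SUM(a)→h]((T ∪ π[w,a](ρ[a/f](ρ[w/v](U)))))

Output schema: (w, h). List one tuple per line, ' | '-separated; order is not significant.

Per-node cardinality:
  T → 4
  U → 6
  ρ[w/v](U) → 6
  ρ[a/f](ρ[w/v](U)) → 6
  π[w,a](ρ[a/f](ρ[w/v](U))) → 6
  (T ∪ π[w,a](ρ[a/f](ρ[w/v](U)))) → 10
  γ[w; SUM(a)→h]((T ∪ π[w,a](ρ[a/f](ρ[w/v](U))))) → 5

== RESULT ==
w | h
p | 8
q | 9
r | 3
s | 26
t | 7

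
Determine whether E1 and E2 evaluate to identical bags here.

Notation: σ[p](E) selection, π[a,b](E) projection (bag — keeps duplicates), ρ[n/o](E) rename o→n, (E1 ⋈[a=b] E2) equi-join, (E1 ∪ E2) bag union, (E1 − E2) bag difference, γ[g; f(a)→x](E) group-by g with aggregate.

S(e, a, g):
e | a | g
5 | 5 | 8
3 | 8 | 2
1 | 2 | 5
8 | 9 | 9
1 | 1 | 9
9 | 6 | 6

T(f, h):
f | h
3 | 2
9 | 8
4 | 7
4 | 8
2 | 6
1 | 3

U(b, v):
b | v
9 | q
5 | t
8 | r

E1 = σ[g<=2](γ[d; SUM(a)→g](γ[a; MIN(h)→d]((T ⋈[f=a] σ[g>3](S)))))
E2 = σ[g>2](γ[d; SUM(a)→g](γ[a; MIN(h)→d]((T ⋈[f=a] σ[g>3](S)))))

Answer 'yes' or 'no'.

E1 per-node cardinality:
  T → 6
  S → 6
  σ[g>3](S) → 5
  (T ⋈[f=a] σ[g>3](S)) → 3
  γ[a; MIN(h)→d]((T ⋈[f=a] σ[g>3](S))) → 3
  γ[d; SUM(a)→g](γ[a; MIN(h)→d]((T ⋈[f=a] σ[g>3](S)))) → 3
  σ[g<=2](γ[d; SUM(a)→g](γ[a; MIN(h)→d]((T ⋈[f=a] σ[g>3](S))))) → 2
E2 per-node cardinality:
  T → 6
  S → 6
  σ[g>3](S) → 5
  (T ⋈[f=a] σ[g>3](S)) → 3
  γ[a; MIN(h)→d]((T ⋈[f=a] σ[g>3](S))) → 3
  γ[d; SUM(a)→g](γ[a; MIN(h)→d]((T ⋈[f=a] σ[g>3](S)))) → 3
  σ[g>2](γ[d; SUM(a)→g](γ[a; MIN(h)→d]((T ⋈[f=a] σ[g>3](S))))) → 1

E1 result:
d | g
3 | 1
6 | 2
E2 result:
d | g
8 | 9
Witness: (3, 1) appears 1× in E1 but 0× in E2.

no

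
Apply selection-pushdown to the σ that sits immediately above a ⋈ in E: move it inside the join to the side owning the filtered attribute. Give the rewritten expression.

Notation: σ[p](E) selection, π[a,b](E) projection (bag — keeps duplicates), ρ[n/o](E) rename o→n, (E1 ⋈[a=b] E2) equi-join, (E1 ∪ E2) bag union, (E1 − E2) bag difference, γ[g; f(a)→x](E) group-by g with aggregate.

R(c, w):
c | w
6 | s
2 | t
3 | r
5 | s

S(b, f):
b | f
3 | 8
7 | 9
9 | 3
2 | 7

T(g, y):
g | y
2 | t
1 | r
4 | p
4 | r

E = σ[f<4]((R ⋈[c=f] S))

σ filters on f, owned by the right side.
E' = (R ⋈[c=f] σ[f<4](S))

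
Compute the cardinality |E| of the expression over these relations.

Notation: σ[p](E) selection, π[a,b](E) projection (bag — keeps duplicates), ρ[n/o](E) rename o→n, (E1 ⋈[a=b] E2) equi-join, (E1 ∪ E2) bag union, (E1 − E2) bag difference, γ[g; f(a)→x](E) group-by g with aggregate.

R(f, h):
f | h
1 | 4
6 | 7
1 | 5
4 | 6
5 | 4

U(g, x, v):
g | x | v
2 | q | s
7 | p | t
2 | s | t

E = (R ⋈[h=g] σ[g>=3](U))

Row counts bottom-up:
  R → 5
  U → 3
  σ[g>=3](U) → 1
  (R ⋈[h=g] σ[g>=3](U)) → 1

|E| = 1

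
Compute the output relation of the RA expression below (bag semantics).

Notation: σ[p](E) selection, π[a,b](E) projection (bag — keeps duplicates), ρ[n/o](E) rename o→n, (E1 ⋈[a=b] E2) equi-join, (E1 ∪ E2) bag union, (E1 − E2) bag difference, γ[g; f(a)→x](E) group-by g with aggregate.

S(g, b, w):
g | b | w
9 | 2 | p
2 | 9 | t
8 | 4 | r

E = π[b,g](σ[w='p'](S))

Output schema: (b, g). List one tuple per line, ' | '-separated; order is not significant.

Row counts bottom-up:
  S → 3
  σ[w='p'](S) → 1
  π[b,g](σ[w='p'](S)) → 1

== RESULT ==
b | g
2 | 9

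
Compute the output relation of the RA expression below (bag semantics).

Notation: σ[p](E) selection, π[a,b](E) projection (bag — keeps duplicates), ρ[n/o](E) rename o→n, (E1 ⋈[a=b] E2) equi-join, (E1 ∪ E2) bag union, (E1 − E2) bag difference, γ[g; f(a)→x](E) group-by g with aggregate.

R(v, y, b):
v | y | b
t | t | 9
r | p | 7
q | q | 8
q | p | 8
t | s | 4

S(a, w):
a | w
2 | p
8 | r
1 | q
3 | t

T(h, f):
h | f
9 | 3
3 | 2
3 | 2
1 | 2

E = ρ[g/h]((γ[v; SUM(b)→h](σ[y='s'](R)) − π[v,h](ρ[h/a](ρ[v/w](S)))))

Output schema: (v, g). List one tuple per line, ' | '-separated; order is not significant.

Stepwise |·|:
  R → 5
  σ[y='s'](R) → 1
  γ[v; SUM(b)→h](σ[y='s'](R)) → 1
  S → 4
  ρ[v/w](S) → 4
  ρ[h/a](ρ[v/w](S)) → 4
  π[v,h](ρ[h/a](ρ[v/w](S))) → 4
  (γ[v; SUM(b)→h](σ[y='s'](R)) − π[v,h](ρ[h/a](ρ[v/w](S)))) → 1
  ρ[g/h]((γ[v; SUM(b)→h](σ[y='s'](R)) − π[v,h](ρ[h/a](ρ[v/w](S))))) → 1

== RESULT ==
v | g
t | 4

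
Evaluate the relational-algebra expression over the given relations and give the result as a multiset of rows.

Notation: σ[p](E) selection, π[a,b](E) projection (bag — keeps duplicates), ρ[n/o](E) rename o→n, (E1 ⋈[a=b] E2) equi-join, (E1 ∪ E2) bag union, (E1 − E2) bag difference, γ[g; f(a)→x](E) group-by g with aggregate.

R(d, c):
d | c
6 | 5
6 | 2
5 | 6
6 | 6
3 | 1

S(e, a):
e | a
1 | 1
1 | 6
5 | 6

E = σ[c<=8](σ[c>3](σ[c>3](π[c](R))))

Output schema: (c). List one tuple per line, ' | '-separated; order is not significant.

Row counts bottom-up:
  R → 5
  π[c](R) → 5
  σ[c>3](π[c](R)) → 3
  σ[c>3](σ[c>3](π[c](R))) → 3
  σ[c<=8](σ[c>3](σ[c>3](π[c](R)))) → 3

== RESULT ==
c
5
6
6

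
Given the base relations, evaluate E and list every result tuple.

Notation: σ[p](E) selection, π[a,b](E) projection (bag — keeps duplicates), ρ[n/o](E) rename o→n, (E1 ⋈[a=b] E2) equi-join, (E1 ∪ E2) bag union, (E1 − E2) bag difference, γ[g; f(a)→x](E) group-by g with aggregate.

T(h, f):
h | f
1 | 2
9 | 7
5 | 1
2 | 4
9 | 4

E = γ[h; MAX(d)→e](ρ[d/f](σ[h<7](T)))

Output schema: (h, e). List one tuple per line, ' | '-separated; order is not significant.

Row counts bottom-up:
  T → 5
  σ[h<7](T) → 3
  ρ[d/f](σ[h<7](T)) → 3
  γ[h; MAX(d)→e](ρ[d/f](σ[h<7](T))) → 3

== RESULT ==
h | e
1 | 2
2 | 4
5 | 1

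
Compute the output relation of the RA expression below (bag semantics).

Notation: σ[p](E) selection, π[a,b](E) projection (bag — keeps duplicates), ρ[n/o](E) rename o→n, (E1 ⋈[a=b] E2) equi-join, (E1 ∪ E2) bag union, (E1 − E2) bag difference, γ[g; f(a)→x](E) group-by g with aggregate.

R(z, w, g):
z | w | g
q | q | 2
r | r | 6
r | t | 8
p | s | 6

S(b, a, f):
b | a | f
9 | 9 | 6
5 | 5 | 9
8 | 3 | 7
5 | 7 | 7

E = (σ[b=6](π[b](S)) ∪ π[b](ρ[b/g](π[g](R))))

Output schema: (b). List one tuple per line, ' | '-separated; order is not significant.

Subexpression sizes:
  S → 4
  π[b](S) → 4
  σ[b=6](π[b](S)) → 0
  R → 4
  π[g](R) → 4
  ρ[b/g](π[g](R)) → 4
  π[b](ρ[b/g](π[g](R))) → 4
  (σ[b=6](π[b](S)) ∪ π[b](ρ[b/g](π[g](R)))) → 4

== RESULT ==
b
2
6
6
8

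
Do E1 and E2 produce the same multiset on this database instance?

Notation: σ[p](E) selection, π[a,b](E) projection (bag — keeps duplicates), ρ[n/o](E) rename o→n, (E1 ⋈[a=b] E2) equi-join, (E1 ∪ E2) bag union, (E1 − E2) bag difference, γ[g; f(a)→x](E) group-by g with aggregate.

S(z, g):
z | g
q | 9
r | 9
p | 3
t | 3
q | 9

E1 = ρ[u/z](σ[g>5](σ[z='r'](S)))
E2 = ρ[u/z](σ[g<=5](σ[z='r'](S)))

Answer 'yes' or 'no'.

E1 per-node cardinality:
  S → 5
  σ[z='r'](S) → 1
  σ[g>5](σ[z='r'](S)) → 1
  ρ[u/z](σ[g>5](σ[z='r'](S))) → 1
E2 per-node cardinality:
  S → 5
  σ[z='r'](S) → 1
  σ[g<=5](σ[z='r'](S)) → 0
  ρ[u/z](σ[g<=5](σ[z='r'](S))) → 0

E1 result:
u | g
r | 9
E2 result:
u | g
(0 rows)
Witness: ('r', 9) appears 1× in E1 but 0× in E2.

no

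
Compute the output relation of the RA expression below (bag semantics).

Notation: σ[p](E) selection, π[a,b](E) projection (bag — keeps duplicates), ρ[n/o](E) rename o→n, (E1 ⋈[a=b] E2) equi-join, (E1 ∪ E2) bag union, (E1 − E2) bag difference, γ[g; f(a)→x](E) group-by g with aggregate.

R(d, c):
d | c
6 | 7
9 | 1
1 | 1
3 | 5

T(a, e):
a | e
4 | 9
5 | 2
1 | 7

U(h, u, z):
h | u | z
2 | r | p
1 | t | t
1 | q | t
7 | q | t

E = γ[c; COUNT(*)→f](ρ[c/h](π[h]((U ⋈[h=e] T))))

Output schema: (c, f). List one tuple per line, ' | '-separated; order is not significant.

Stepwise |·|:
  U → 4
  T → 3
  (U ⋈[h=e] T) → 2
  π[h]((U ⋈[h=e] T)) → 2
  ρ[c/h](π[h]((U ⋈[h=e] T))) → 2
  γ[c; COUNT(*)→f](ρ[c/h](π[h]((U ⋈[h=e] T)))) → 2

== RESULT ==
c | f
2 | 1
7 | 1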